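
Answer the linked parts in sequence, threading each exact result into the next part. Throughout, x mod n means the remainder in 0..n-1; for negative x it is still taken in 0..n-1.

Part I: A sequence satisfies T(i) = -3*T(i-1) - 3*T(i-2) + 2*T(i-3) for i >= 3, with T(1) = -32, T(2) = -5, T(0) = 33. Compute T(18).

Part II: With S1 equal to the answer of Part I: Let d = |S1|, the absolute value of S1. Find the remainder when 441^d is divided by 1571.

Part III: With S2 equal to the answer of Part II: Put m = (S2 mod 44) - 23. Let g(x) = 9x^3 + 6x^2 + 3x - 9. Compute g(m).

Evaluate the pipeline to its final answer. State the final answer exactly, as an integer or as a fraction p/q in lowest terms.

Part I: T(3) = -3*(-5) - 3*(-32) + 2*(33) = 177; iterating: T(3)=177, T(4)=-580, T(5)=1199, T(6)=-1503, T(7)=-248, T(8)=7651, T(9)=-25215, T(10)=52196, T(11)=-65641, T(12)=-10095, T(13)=331600, T(14)=-1095797, T(15)=2272401, T(16)=-2866612, T(17)=-408961, T(18)=14371521; answer 14371521
Part II: S1 = 14371521; d = 14371521; squarings mod 1571: 441^1=441, 441^2=1248, 441^4=643, 441^8=276, 441^16=768, 441^32=699, 441^64=20, 441^128=400, 441^256=1329, 441^512=437, 441^1024=878, 441^2048=1094, 441^4096=1305, 441^8192=61, 441^16384=579, 441^32768=618, 441^65536=171, 441^131072=963, 441^262144=479, 441^524288=75, 441^1048576=912, 441^2097152=685, 441^4194304=1067, 441^8388608=1085; 441^14371521 = 441^1 * 441^64 * 441^128 * 441^512 * 441^2048 * 441^16384 * 441^65536 * 441^131072 * 441^524288 * 441^1048576 * 441^4194304 * 441^8388608 = 994 (mod 1571); answer 994
Part III: S2 = 994; m = 3; 9*(3)^3 + 6*(3)^2 + 3*(3)^1 - 9 = (243) + (54) + (9) + (-9) = 297; answer 297

297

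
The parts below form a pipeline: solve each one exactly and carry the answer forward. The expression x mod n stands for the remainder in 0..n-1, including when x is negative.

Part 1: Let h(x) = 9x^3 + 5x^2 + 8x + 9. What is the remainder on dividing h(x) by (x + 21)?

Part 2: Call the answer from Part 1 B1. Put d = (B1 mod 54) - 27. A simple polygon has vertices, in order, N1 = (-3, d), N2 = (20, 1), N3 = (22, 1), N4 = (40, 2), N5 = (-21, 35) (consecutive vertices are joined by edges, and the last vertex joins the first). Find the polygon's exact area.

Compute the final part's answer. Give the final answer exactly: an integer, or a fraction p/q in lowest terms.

896

Part 1: remainder = value at the root: 9*(-21)^3 + 5*(-21)^2 + 8*(-21)^1 + 9 = (-83349) + (2205) + (-168) + (9) = -81303; answer -81303
Part 2: B1 = -81303; d = -6; cross terms: (-3*1 - 20*-6)=117, (20*1 - 22*1)=-2, (22*2 - 40*1)=4, (40*35 - -21*2)=1442, (-21*-6 - -3*35)=231; twice the area = |1792| = 1792; area = 896; answer 896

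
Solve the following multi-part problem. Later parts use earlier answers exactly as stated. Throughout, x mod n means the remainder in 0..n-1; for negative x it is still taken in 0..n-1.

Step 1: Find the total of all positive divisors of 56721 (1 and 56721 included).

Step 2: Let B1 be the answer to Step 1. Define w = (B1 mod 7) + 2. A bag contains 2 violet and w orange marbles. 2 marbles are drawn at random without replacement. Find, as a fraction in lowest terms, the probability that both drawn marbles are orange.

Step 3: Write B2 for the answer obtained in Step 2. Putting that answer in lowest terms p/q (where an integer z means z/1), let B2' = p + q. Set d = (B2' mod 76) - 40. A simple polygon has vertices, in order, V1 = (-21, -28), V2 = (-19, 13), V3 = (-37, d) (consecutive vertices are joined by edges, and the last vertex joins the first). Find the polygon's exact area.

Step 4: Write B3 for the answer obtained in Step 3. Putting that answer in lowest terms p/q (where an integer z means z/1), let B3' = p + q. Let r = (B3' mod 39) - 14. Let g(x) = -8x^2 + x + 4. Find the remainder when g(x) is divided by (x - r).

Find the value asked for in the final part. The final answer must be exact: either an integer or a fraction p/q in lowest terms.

Step 1: 56721 = 3 * 7 * 37 * 73; sigma = (1 + 3) * (1 + 7) * (1 + 37) * (1 + 73) = 4 * 8 * 38 * 74 = 89984; answer 89984
Step 2: B1 = 89984; w = 8; total draws C(10,2) = 45; favorable C(8,2) = 28; P = 28/45; answer 28/45
Step 3: B2 = 28/45; threaded value p + q = 73; d = 33; cross terms: (-21*13 - -19*-28)=-805, (-19*33 - -37*13)=-146, (-37*-28 - -21*33)=1729; twice the area = |778| = 778; area = 389; answer 389
Step 4: B3 = 389; threaded value p + q = 390; r = -14; remainder = value at the root: -8*(-14)^2 + 1*(-14)^1 + 4 = (-1568) + (-14) + (4) = -1578; answer -1578

-1578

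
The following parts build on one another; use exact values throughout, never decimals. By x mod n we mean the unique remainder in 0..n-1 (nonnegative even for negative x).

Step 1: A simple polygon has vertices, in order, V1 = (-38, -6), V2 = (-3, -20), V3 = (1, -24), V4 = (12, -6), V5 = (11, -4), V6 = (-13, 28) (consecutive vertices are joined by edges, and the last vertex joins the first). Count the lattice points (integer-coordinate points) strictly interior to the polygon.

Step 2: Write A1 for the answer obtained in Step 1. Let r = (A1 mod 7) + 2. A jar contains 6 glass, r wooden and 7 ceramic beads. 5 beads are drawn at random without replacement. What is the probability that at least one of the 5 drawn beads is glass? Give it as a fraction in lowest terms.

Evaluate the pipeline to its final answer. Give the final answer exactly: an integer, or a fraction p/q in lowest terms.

108/119

Step 1: cross terms: (-38*-20 - -3*-6)=742, (-3*-24 - 1*-20)=92, (1*-6 - 12*-24)=282, (12*-4 - 11*-6)=18, (11*28 - -13*-4)=256, (-13*-6 - -38*28)=1142; twice the area = |2532| = 2532; area = 1266; boundary points = 7 + 4 + 1 + 1 + 8 + 1 = 22; strictly interior points = area - boundary/2 + 1 = 1256; answer 1256
Step 2: A1 = 1256; r = 5; total draws C(18,5) = 8568; complement C(12,5) = 792; favorable 8568 - 792 = 7776; P = 108/119; answer 108/119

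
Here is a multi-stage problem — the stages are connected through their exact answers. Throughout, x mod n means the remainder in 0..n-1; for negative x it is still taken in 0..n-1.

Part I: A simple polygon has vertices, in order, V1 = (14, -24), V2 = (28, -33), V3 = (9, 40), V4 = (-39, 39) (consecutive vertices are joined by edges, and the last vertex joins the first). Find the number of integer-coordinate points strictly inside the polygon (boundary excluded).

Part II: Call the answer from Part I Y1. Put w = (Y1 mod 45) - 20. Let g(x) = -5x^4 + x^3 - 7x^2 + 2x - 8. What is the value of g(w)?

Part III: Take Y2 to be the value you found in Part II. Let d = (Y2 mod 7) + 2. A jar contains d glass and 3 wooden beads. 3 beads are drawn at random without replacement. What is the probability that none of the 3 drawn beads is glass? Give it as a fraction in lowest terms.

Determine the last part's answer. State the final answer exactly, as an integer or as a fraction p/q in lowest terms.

Part I: cross terms: (14*-33 - 28*-24)=210, (28*40 - 9*-33)=1417, (9*39 - -39*40)=1911, (-39*-24 - 14*39)=390; twice the area = |3928| = 3928; area = 1964; boundary points = 1 + 1 + 1 + 1 = 4; strictly interior points = area - boundary/2 + 1 = 1963; answer 1963
Part II: Y1 = 1963; w = 8; -5*(8)^4 + 1*(8)^3 - 7*(8)^2 + 2*(8)^1 - 8 = (-20480) + (512) + (-448) + (16) + (-8) = -20408; answer -20408
Part III: Y2 = -20408; d = 6; total draws C(9,3) = 84; favorable C(3,3) = 1; P = 1/84; answer 1/84

1/84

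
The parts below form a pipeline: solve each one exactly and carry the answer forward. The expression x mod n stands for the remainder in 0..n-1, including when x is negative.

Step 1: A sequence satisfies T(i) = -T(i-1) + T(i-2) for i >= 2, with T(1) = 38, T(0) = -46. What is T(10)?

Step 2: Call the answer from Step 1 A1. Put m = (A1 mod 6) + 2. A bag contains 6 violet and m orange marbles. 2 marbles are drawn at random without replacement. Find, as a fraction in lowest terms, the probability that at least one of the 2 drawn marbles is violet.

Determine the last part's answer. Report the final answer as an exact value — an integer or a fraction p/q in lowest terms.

Step 1: T(2) = -1*(38) + 1*(-46) = -84; iterating: T(2)=-84, T(3)=122, T(4)=-206, T(5)=328, T(6)=-534, T(7)=862, T(8)=-1396, T(9)=2258, T(10)=-3654; answer -3654
Step 2: A1 = -3654; m = 2; total draws C(8,2) = 28; complement C(2,2) = 1; favorable 28 - 1 = 27; P = 27/28; answer 27/28

27/28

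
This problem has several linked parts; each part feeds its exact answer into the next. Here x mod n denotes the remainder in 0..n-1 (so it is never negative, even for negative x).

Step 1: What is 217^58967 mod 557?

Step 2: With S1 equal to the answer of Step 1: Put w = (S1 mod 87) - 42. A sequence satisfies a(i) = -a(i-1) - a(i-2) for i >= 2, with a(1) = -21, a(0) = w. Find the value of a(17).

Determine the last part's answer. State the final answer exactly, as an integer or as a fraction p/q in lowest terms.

Step 1: squarings mod 557: 217^1=217, 217^2=301, 217^4=367, 217^8=452, 217^16=442, 217^32=414, 217^64=397, 217^128=535, 217^256=484, 217^512=316, 217^1024=153, 217^2048=15, 217^4096=225, 217^8192=495, 217^16384=502, 217^32768=240; 217^58967 = 217^1 * 217^2 * 217^4 * 217^16 * 217^64 * 217^512 * 217^1024 * 217^8192 * 217^16384 * 217^32768 = 428 (mod 557); answer 428
Step 2: S1 = 428; w = 38; a(2) = -1*(-21) - 1*(38) = -17; iterating: a(2)=-17, a(3)=38, a(4)=-21, a(5)=-17, a(6)=38, a(7)=-21, a(8)=-17, a(9)=38, a(10)=-21, a(11)=-17, a(12)=38, a(13)=-21, a(14)=-17, a(15)=38, a(16)=-21, a(17)=-17; answer -17

-17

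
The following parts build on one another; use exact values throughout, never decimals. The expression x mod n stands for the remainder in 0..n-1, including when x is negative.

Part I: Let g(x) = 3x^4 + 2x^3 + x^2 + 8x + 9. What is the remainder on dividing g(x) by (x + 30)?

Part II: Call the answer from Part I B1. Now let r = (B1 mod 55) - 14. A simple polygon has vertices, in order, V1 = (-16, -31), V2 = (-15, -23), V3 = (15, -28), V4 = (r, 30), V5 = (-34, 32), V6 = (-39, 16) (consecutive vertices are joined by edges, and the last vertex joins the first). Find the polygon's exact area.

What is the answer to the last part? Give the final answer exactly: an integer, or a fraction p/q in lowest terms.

4007/2

Part I: remainder = value at the root: 3*(-30)^4 + 2*(-30)^3 + 1*(-30)^2 + 8*(-30)^1 + 9 = (2430000) + (-54000) + (900) + (-240) + (9) = 2376669; answer 2376669
Part II: B1 = 2376669; r = -5; cross terms: (-16*-23 - -15*-31)=-97, (-15*-28 - 15*-23)=765, (15*30 - -5*-28)=310, (-5*32 - -34*30)=860, (-34*16 - -39*32)=704, (-39*-31 - -16*16)=1465; twice the area = |4007| = 4007; area = 4007/2; answer 4007/2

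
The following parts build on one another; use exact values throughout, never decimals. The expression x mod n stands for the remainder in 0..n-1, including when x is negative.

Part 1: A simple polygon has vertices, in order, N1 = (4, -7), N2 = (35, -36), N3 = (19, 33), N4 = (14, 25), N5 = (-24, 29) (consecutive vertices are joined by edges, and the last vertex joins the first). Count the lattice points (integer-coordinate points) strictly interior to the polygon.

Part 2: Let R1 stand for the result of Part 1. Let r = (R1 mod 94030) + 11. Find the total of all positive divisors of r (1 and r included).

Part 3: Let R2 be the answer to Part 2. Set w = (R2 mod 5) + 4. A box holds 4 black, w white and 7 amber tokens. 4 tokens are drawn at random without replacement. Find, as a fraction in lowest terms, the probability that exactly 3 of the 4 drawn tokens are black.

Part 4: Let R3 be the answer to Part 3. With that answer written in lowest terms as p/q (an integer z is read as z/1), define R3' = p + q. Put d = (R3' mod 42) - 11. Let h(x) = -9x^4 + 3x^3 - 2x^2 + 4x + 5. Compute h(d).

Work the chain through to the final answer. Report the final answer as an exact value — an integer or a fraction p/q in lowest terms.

Part 1: cross terms: (4*-36 - 35*-7)=101, (35*33 - 19*-36)=1839, (19*25 - 14*33)=13, (14*29 - -24*25)=1006, (-24*-7 - 4*29)=52; twice the area = |3011| = 3011; area = 3011/2; boundary points = 1 + 1 + 1 + 2 + 4 = 9; strictly interior points = area - boundary/2 + 1 = 1502; answer 1502
Part 2: R1 = 1502; r = 1513; 1513 = 17 * 89; sigma = (1 + 17) * (1 + 89) = 18 * 90 = 1620; answer 1620
Part 3: R2 = 1620; w = 4; total draws C(15,4) = 1365; favorable C(4,3)*C(11,1) = 44; P = 44/1365; answer 44/1365
Part 4: R3 = 44/1365; threaded value p + q = 1409; d = 12; -9*(12)^4 + 3*(12)^3 - 2*(12)^2 + 4*(12)^1 + 5 = (-186624) + (5184) + (-288) + (48) + (5) = -181675; answer -181675

-181675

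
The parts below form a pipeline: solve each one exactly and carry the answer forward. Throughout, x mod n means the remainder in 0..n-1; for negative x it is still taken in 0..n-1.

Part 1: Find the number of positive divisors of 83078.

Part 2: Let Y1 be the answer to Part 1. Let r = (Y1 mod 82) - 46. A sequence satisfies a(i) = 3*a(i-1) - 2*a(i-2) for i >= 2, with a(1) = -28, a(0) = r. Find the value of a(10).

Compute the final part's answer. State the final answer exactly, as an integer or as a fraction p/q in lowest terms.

Part 1: 83078 = 2 * 41539; number of divisors = (1+1) * (1+1) = 4; answer 4
Part 2: Y1 = 4; r = -42; a(2) = 3*(-28) - 2*(-42) = 0; iterating: a(2)=0, a(3)=56, a(4)=168, a(5)=392, a(6)=840, a(7)=1736, a(8)=3528, a(9)=7112, a(10)=14280; answer 14280

14280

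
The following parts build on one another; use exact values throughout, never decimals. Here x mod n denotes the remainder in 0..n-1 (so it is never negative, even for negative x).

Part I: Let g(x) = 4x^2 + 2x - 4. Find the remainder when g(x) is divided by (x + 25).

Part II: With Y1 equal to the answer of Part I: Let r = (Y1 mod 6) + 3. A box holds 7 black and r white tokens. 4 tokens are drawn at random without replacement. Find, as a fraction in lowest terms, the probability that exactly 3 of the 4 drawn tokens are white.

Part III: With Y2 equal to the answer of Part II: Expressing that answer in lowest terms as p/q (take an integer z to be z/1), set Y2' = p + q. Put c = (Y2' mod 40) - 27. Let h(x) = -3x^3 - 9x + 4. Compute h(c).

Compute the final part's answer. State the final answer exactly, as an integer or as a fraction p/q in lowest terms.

Part I: remainder = value at the root: 4*(-25)^2 + 2*(-25)^1 - 4 = (2500) + (-50) + (-4) = 2446; answer 2446
Part II: Y1 = 2446; r = 7; total draws C(14,4) = 1001; favorable C(7,3)*C(7,1) = 245; P = 35/143; answer 35/143
Part III: Y2 = 35/143; threaded value p + q = 178; c = -9; -3*(-9)^3 - 9*(-9)^1 + 4 = (2187) + (81) + (4) = 2272; answer 2272

2272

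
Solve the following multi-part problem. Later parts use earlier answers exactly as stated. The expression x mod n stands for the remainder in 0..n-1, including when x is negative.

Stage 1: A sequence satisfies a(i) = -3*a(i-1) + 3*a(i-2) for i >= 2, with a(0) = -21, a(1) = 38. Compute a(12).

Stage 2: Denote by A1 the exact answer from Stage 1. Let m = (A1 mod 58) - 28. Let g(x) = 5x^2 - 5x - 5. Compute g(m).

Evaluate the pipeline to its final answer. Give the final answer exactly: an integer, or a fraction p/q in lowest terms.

Stage 1: a(2) = -3*(38) + 3*(-21) = -177; iterating: a(2)=-177, a(3)=645, a(4)=-2466, a(5)=9333, a(6)=-35397, a(7)=134190, a(8)=-508761, a(9)=1928853, a(10)=-7312842, a(11)=27725085, a(12)=-105113781; answer -105113781
Stage 2: A1 = -105113781; m = -3; 5*(-3)^2 - 5*(-3)^1 - 5 = (45) + (15) + (-5) = 55; answer 55

55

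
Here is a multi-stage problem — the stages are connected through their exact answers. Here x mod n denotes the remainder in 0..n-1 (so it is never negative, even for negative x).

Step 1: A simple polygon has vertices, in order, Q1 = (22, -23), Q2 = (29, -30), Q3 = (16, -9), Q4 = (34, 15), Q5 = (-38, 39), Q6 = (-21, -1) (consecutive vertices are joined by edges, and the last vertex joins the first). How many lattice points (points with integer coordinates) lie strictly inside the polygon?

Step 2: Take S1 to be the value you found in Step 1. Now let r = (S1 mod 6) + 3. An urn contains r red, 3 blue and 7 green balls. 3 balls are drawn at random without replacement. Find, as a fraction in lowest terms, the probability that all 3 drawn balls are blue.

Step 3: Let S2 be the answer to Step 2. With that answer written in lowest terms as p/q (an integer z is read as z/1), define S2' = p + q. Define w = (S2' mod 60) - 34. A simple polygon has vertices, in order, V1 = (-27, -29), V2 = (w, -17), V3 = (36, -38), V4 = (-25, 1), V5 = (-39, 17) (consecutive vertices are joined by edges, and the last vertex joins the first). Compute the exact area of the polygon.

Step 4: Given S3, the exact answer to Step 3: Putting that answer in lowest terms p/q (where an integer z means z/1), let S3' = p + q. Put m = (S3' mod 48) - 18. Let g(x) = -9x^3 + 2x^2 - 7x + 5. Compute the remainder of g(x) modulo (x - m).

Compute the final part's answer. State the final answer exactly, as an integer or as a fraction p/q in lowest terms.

Step 1: cross terms: (22*-30 - 29*-23)=7, (29*-9 - 16*-30)=219, (16*15 - 34*-9)=546, (34*39 - -38*15)=1896, (-38*-1 - -21*39)=857, (-21*-23 - 22*-1)=505; twice the area = |4030| = 4030; area = 2015; boundary points = 7 + 1 + 6 + 24 + 1 + 1 = 40; strictly interior points = area - boundary/2 + 1 = 1996; answer 1996
Step 2: S1 = 1996; r = 7; total draws C(17,3) = 680; favorable C(3,3) = 1; P = 1/680; answer 1/680
Step 3: S2 = 1/680; threaded value p + q = 681; w = -13; cross terms: (-27*-17 - -13*-29)=82, (-13*-38 - 36*-17)=1106, (36*1 - -25*-38)=-914, (-25*17 - -39*1)=-386, (-39*-29 - -27*17)=1590; twice the area = |1478| = 1478; area = 739; answer 739
Step 4: S3 = 739; threaded value p + q = 740; m = 2; remainder = value at the root: -9*(2)^3 + 2*(2)^2 - 7*(2)^1 + 5 = (-72) + (8) + (-14) + (5) = -73; answer -73

-73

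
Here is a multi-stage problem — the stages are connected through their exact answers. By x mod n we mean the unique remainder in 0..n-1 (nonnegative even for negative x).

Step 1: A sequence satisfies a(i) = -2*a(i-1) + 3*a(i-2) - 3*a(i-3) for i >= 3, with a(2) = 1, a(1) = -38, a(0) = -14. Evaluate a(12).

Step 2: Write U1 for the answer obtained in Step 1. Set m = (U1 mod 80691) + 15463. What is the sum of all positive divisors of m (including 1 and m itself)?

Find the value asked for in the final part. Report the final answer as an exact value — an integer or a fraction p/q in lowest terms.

Step 1: a(3) = -2*(1) + 3*(-38) - 3*(-14) = -74; iterating: a(3)=-74, a(4)=265, a(5)=-755, a(6)=2527, a(7)=-8114, a(8)=26074, a(9)=-84071, a(10)=270706, a(11)=-871847, a(12)=2808025; answer 2808025
Step 2: U1 = 2808025; m = 79994; 79994 = 2 * 23 * 37 * 47; sigma = (1 + 2) * (1 + 23) * (1 + 37) * (1 + 47) = 3 * 24 * 38 * 48 = 131328; answer 131328

131328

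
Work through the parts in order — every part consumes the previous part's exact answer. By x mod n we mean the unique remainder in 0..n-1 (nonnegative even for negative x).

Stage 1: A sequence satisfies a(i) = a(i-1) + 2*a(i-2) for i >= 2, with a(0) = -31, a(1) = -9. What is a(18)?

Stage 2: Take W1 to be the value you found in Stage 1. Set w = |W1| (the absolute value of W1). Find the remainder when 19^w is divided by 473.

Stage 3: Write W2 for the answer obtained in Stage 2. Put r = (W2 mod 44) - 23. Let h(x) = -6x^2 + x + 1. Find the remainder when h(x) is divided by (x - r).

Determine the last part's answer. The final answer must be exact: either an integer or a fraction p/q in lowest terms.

Stage 1: a(2) = 1*(-9) + 2*(-31) = -71; iterating: a(2)=-71, a(3)=-89, a(4)=-231, a(5)=-409, a(6)=-871, a(7)=-1689, a(8)=-3431, a(9)=-6809, a(10)=-13671, a(11)=-27289, a(12)=-54631, a(13)=-109209, a(14)=-218471, a(15)=-436889, a(16)=-873831, a(17)=-1747609, a(18)=-3495271; answer -3495271
Stage 2: W1 = -3495271; w = 3495271; squarings mod 473: 19^1=19, 19^2=361, 19^4=246, 19^8=445, 19^16=311, 19^32=229, 19^64=411, 19^128=60, 19^256=289, 19^512=273, 19^1024=268, 19^2048=401, 19^4096=454, 19^8192=361, 19^16384=246, 19^32768=445, 19^65536=311, 19^131072=229, 19^262144=411, 19^524288=60, 19^1048576=289, 19^2097152=273; 19^3495271 = 19^1 * 19^2 * 19^4 * 19^32 * 19^64 * 19^256 * 19^1024 * 19^4096 * 19^16384 * 19^65536 * 19^262144 * 19^1048576 * 19^2097152 = 261 (mod 473); answer 261
Stage 3: W2 = 261; r = 18; remainder = value at the root: -6*(18)^2 + 1*(18)^1 + 1 = (-1944) + (18) + (1) = -1925; answer -1925

-1925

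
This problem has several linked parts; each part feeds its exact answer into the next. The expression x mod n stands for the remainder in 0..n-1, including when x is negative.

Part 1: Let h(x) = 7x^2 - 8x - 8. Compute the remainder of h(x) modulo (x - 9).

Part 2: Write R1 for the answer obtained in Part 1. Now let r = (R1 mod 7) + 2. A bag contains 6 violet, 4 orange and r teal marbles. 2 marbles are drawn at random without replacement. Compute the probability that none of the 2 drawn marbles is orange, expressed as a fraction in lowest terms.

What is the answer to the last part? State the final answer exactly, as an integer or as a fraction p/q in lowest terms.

11/20

Part 1: remainder = value at the root: 7*(9)^2 - 8*(9)^1 - 8 = (567) + (-72) + (-8) = 487; answer 487
Part 2: R1 = 487; r = 6; total draws C(16,2) = 120; favorable C(12,2) = 66; P = 11/20; answer 11/20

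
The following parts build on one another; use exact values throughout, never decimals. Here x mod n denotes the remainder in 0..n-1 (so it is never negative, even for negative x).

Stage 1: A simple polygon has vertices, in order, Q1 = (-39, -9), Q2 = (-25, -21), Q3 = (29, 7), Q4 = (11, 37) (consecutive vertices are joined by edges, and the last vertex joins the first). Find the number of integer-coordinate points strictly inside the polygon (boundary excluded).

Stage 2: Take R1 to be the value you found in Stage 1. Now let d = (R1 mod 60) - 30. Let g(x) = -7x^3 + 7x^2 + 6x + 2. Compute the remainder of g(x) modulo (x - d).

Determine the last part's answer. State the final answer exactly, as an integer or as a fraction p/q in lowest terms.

Stage 1: cross terms: (-39*-21 - -25*-9)=594, (-25*7 - 29*-21)=434, (29*37 - 11*7)=996, (11*-9 - -39*37)=1344; twice the area = |3368| = 3368; area = 1684; boundary points = 2 + 2 + 6 + 2 = 12; strictly interior points = area - boundary/2 + 1 = 1679; answer 1679
Stage 2: R1 = 1679; d = 29; remainder = value at the root: -7*(29)^3 + 7*(29)^2 + 6*(29)^1 + 2 = (-170723) + (5887) + (174) + (2) = -164660; answer -164660

-164660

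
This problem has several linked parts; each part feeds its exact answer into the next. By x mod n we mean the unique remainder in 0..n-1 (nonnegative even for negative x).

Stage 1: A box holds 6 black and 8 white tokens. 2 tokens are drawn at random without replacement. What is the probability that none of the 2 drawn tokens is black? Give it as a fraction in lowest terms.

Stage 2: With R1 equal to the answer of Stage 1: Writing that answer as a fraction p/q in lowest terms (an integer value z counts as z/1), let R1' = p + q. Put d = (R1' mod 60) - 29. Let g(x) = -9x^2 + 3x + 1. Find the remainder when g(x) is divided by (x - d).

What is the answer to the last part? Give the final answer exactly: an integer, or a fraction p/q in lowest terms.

-1331

Stage 1: total draws C(14,2) = 91; favorable C(8,2) = 28; P = 4/13; answer 4/13
Stage 2: R1 = 4/13; threaded value p + q = 17; d = -12; remainder = value at the root: -9*(-12)^2 + 3*(-12)^1 + 1 = (-1296) + (-36) + (1) = -1331; answer -1331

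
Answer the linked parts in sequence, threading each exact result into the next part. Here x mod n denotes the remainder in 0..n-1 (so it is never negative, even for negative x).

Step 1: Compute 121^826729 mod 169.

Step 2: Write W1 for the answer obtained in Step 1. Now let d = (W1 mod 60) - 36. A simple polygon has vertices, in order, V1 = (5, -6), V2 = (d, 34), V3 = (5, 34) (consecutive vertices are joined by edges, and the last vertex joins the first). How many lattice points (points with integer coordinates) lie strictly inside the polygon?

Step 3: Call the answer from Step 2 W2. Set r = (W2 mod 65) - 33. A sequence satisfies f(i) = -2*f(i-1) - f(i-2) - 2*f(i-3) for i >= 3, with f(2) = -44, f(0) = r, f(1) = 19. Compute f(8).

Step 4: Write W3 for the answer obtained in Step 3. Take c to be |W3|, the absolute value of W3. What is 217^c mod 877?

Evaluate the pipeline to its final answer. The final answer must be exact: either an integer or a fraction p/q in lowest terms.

109

Step 1: squarings mod 169: 121^1=121, 121^2=107, 121^4=126, 121^8=159, 121^16=100, 121^32=29, 121^64=165, 121^128=16, 121^256=87, 121^512=133, 121^1024=113, 121^2048=94, 121^4096=48, 121^8192=107, 121^16384=126, 121^32768=159, 121^65536=100, 121^131072=29, 121^262144=165, 121^524288=16; 121^826729 = 121^1 * 121^8 * 121^32 * 121^64 * 121^256 * 121^1024 * 121^2048 * 121^4096 * 121^32768 * 121^262144 * 121^524288 = 134 (mod 169); answer 134
Step 2: W1 = 134; d = -22; cross terms: (5*34 - -22*-6)=38, (-22*34 - 5*34)=-918, (5*-6 - 5*34)=-200; twice the area = |-1080| = 1080; area = 540; boundary points = 1 + 27 + 40 = 68; strictly interior points = area - boundary/2 + 1 = 507; answer 507
Step 3: W2 = 507; r = 19; f(3) = -2*(-44) - 1*(19) - 2*(19) = 31; iterating: f(3)=31, f(4)=-56, f(5)=169, f(6)=-344, f(7)=631, f(8)=-1256; answer -1256
Step 4: W3 = -1256; c = 1256; squarings mod 877: 217^1=217, 217^2=608, 217^4=447, 217^8=730, 217^16=561, 217^32=755, 217^64=852, 217^128=625, 217^256=360, 217^512=681, 217^1024=705; 217^1256 = 217^8 * 217^32 * 217^64 * 217^128 * 217^1024 = 109 (mod 877); answer 109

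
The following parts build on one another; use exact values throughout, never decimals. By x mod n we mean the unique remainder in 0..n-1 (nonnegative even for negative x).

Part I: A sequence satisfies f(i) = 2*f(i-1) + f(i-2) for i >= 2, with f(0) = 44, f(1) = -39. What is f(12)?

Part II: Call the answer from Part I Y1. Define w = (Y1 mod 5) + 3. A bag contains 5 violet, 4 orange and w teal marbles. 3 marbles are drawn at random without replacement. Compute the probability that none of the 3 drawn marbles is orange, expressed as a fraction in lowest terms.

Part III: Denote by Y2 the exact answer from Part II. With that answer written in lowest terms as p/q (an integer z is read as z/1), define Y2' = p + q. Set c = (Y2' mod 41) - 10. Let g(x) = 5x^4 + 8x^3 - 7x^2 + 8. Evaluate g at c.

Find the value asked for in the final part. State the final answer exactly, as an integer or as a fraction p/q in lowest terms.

3725638

Part I: f(2) = 2*(-39) + 1*(44) = -34; iterating: f(2)=-34, f(3)=-107, f(4)=-248, f(5)=-603, f(6)=-1454, f(7)=-3511, f(8)=-8476, f(9)=-20463, f(10)=-49402, f(11)=-119267, f(12)=-287936; answer -287936
Part II: Y1 = -287936; w = 7; total draws C(16,3) = 560; favorable C(12,3) = 220; P = 11/28; answer 11/28
Part III: Y2 = 11/28; threaded value p + q = 39; c = 29; 5*(29)^4 + 8*(29)^3 - 7*(29)^2 + 8 = (3536405) + (195112) + (-5887) + (8) = 3725638; answer 3725638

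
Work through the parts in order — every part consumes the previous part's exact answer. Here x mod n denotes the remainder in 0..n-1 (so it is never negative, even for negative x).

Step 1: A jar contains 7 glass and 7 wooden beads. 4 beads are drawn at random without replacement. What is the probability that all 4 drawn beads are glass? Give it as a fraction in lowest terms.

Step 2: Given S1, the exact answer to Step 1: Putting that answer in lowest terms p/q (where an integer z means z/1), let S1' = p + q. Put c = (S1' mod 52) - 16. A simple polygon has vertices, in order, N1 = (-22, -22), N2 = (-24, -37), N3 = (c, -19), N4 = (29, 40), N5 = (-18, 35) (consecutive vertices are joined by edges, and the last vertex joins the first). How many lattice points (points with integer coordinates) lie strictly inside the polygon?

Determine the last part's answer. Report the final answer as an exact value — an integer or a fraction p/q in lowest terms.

Step 1: total draws C(14,4) = 1001; favorable C(7,4) = 35; P = 5/143; answer 5/143
Step 2: S1 = 5/143; threaded value p + q = 148; c = 28; cross terms: (-22*-37 - -24*-22)=286, (-24*-19 - 28*-37)=1492, (28*40 - 29*-19)=1671, (29*35 - -18*40)=1735, (-18*-22 - -22*35)=1166; twice the area = |6350| = 6350; area = 3175; boundary points = 1 + 2 + 1 + 1 + 1 = 6; strictly interior points = area - boundary/2 + 1 = 3173; answer 3173

3173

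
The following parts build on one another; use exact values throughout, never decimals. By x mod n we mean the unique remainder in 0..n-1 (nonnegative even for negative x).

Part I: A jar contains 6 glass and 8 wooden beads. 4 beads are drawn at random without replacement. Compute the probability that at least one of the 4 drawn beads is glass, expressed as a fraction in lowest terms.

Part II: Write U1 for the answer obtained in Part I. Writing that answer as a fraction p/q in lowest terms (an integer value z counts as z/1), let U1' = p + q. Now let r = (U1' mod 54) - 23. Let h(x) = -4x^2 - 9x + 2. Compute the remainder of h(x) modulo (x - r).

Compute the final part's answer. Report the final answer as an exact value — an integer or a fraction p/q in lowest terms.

-1001

Part I: total draws C(14,4) = 1001; complement C(8,4) = 70; favorable 1001 - 70 = 931; P = 133/143; answer 133/143
Part II: U1 = 133/143; threaded value p + q = 276; r = -17; remainder = value at the root: -4*(-17)^2 - 9*(-17)^1 + 2 = (-1156) + (153) + (2) = -1001; answer -1001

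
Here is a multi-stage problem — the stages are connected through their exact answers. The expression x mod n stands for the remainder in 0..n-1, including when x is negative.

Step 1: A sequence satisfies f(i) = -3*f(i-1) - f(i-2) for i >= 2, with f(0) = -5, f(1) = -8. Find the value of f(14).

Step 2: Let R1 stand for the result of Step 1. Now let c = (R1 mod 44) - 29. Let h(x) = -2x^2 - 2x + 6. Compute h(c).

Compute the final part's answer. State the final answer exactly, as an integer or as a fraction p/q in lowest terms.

Step 1: f(2) = -3*(-8) - 1*(-5) = 29; iterating: f(2)=29, f(3)=-79, f(4)=208, f(5)=-545, f(6)=1427, f(7)=-3736, f(8)=9781, f(9)=-25607, f(10)=67040, f(11)=-175513, f(12)=459499, f(13)=-1202984, f(14)=3149453; answer 3149453
Step 2: R1 = 3149453; c = -8; -2*(-8)^2 - 2*(-8)^1 + 6 = (-128) + (16) + (6) = -106; answer -106

-106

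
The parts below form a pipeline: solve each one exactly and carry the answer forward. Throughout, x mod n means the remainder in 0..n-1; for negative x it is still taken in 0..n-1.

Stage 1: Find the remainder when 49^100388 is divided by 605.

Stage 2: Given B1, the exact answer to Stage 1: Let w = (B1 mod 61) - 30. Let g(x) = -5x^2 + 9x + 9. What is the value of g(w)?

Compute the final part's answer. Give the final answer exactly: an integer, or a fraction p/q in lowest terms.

-63

Stage 1: squarings mod 605: 49^1=49, 49^2=586, 49^4=361, 49^8=246, 49^16=16, 49^32=256, 49^64=196, 49^128=301, 49^256=456, 49^512=421, 49^1024=581, 49^2048=576, 49^4096=236, 49^8192=36, 49^16384=86, 49^32768=136, 49^65536=346; 49^100388 = 49^4 * 49^32 * 49^2048 * 49^32768 * 49^65536 = 576 (mod 605); answer 576
Stage 2: B1 = 576; w = -3; -5*(-3)^2 + 9*(-3)^1 + 9 = (-45) + (-27) + (9) = -63; answer -63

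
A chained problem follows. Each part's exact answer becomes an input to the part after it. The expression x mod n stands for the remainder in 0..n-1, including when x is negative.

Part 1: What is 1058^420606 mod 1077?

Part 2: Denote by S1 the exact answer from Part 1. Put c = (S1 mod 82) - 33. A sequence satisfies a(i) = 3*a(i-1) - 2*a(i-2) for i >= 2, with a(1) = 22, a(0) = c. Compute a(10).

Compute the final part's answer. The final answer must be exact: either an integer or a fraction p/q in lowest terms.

Part 1: squarings mod 1077: 1058^1=1058, 1058^2=361, 1058^4=4, 1058^8=16, 1058^16=256, 1058^32=916, 1058^64=73, 1058^128=1021, 1058^256=982, 1058^512=409, 1058^1024=346, 1058^2048=169, 1058^4096=559, 1058^8192=151, 1058^16384=184, 1058^32768=469, 1058^65536=253, 1058^131072=466, 1058^262144=679; 1058^420606 = 1058^2 * 1058^4 * 1058^8 * 1058^16 * 1058^32 * 1058^64 * 1058^128 * 1058^512 * 1058^2048 * 1058^8192 * 1058^16384 * 1058^131072 * 1058^262144 = 973 (mod 1077); answer 973
Part 2: S1 = 973; c = 38; a(2) = 3*(22) - 2*(38) = -10; iterating: a(2)=-10, a(3)=-74, a(4)=-202, a(5)=-458, a(6)=-970, a(7)=-1994, a(8)=-4042, a(9)=-8138, a(10)=-16330; answer -16330

-16330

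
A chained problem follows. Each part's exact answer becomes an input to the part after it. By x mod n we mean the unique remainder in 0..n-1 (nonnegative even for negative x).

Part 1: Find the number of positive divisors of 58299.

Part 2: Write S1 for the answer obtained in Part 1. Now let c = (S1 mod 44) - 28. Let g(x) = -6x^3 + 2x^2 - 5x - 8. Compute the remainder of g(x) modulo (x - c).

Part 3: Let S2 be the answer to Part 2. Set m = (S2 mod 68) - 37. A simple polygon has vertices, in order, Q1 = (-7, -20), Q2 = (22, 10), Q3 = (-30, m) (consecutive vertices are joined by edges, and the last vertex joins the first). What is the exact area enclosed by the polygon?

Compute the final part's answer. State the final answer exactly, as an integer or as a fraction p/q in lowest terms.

Part 1: 58299 = 3 * 19433; number of divisors = (1+1) * (1+1) = 4; answer 4
Part 2: S1 = 4; c = -24; remainder = value at the root: -6*(-24)^3 + 2*(-24)^2 - 5*(-24)^1 - 8 = (82944) + (1152) + (120) + (-8) = 84208; answer 84208
Part 3: S2 = 84208; m = -13; cross terms: (-7*10 - 22*-20)=370, (22*-13 - -30*10)=14, (-30*-20 - -7*-13)=509; twice the area = |893| = 893; area = 893/2; answer 893/2

893/2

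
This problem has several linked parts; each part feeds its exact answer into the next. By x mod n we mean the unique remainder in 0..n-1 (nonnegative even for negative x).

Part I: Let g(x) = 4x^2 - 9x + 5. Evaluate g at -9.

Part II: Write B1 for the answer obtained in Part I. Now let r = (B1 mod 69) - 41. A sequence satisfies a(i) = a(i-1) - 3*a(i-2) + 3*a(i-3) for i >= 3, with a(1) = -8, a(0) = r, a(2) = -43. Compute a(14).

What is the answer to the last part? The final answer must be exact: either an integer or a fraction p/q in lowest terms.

-36625

Part I: 4*(-9)^2 - 9*(-9)^1 + 5 = (324) + (81) + (5) = 410; answer 410
Part II: B1 = 410; r = 24; a(3) = 1*(-43) - 3*(-8) + 3*(24) = 53; iterating: a(3)=53, a(4)=158, a(5)=-130, a(6)=-445, a(7)=419, a(8)=1364, a(9)=-1228, a(10)=-4063, a(11)=3713, a(12)=12218, a(13)=-11110, a(14)=-36625; answer -36625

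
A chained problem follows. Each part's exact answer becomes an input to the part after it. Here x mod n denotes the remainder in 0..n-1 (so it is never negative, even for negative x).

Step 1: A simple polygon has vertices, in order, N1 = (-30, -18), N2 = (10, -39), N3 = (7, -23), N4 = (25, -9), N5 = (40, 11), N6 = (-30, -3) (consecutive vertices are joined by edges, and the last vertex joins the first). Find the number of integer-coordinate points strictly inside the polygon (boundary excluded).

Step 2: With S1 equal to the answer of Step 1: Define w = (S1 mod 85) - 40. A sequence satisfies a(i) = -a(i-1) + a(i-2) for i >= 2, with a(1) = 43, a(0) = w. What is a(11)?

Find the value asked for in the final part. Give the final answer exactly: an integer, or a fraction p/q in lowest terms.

3167

Step 1: cross terms: (-30*-39 - 10*-18)=1350, (10*-23 - 7*-39)=43, (7*-9 - 25*-23)=512, (25*11 - 40*-9)=635, (40*-3 - -30*11)=210, (-30*-18 - -30*-3)=450; twice the area = |3200| = 3200; area = 1600; boundary points = 1 + 1 + 2 + 5 + 14 + 15 = 38; strictly interior points = area - boundary/2 + 1 = 1582; answer 1582
Step 2: S1 = 1582; w = 12; a(2) = -1*(43) + 1*(12) = -31; iterating: a(2)=-31, a(3)=74, a(4)=-105, a(5)=179, a(6)=-284, a(7)=463, a(8)=-747, a(9)=1210, a(10)=-1957, a(11)=3167; answer 3167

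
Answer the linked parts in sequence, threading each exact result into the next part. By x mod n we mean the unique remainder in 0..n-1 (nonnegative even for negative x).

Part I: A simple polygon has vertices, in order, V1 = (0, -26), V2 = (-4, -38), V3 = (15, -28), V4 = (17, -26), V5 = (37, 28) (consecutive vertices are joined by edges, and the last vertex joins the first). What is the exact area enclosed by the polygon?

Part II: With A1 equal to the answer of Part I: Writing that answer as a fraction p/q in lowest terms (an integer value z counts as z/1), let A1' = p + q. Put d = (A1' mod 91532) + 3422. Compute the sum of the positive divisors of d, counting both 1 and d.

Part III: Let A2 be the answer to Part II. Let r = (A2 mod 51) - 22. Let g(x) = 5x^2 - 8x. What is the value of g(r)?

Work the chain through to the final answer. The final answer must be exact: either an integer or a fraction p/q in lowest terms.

1840

Part I: cross terms: (0*-38 - -4*-26)=-104, (-4*-28 - 15*-38)=682, (15*-26 - 17*-28)=86, (17*28 - 37*-26)=1438, (37*-26 - 0*28)=-962; twice the area = |1140| = 1140; area = 570; answer 570
Part II: A1 = 570; threaded value p + q = 571; d = 3993; 3993 = 3 * 11^3; sigma = (1 + 3) * (1 + 11 + 121 + 1331) = 4 * 1464 = 5856; answer 5856
Part III: A2 = 5856; r = 20; 5*(20)^2 - 8*(20)^1 = (2000) + (-160) = 1840; answer 1840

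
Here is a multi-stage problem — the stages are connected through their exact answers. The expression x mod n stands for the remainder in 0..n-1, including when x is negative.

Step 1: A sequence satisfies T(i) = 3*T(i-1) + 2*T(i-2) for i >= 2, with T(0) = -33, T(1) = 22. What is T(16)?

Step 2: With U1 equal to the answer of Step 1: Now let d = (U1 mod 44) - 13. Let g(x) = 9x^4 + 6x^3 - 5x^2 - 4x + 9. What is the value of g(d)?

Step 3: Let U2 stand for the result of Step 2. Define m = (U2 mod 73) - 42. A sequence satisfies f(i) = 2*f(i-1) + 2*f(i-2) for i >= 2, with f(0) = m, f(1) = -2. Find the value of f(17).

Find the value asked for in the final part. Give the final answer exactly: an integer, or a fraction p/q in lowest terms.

118300160

Step 1: T(2) = 3*(22) + 2*(-33) = 0; iterating: T(2)=0, T(3)=44, T(4)=132, T(5)=484, T(6)=1716, T(7)=6116, T(8)=21780, T(9)=77572, T(10)=276276, T(11)=983972, T(12)=3504468, T(13)=12481348, T(14)=44452980, T(15)=158321636, T(16)=563870868; answer 563870868
Step 2: U1 = 563870868; d = -13; 9*(-13)^4 + 6*(-13)^3 - 5*(-13)^2 - 4*(-13)^1 + 9 = (257049) + (-13182) + (-845) + (52) + (9) = 243083; answer 243083
Step 3: U2 = 243083; m = 24; f(2) = 2*(-2) + 2*(24) = 44; iterating: f(2)=44, f(3)=84, f(4)=256, f(5)=680, f(6)=1872, f(7)=5104, f(8)=13952, f(9)=38112, f(10)=104128, f(11)=284480, f(12)=777216, f(13)=2123392, f(14)=5801216, f(15)=15849216, f(16)=43300864, f(17)=118300160; answer 118300160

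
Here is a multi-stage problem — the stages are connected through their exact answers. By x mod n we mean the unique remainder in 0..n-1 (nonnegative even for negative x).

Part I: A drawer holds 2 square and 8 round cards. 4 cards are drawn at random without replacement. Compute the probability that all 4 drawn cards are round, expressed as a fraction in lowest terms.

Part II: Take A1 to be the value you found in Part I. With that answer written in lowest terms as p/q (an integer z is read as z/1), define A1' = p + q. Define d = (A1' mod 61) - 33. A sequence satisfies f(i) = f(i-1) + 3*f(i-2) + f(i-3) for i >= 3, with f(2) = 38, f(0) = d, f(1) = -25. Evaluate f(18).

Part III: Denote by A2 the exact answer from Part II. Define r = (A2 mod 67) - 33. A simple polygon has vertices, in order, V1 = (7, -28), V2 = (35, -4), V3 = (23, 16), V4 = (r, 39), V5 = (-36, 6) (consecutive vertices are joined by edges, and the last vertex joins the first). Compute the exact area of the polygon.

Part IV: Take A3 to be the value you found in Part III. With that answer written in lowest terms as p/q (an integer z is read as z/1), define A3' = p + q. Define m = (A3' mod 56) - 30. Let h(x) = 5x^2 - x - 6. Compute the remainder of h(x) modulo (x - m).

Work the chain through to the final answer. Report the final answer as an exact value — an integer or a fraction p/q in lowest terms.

852

Part I: total draws C(10,4) = 210; favorable C(8,4) = 70; P = 1/3; answer 1/3
Part II: A1 = 1/3; threaded value p + q = 4; d = -29; f(3) = 1*(38) + 3*(-25) + 1*(-29) = -66; iterating: f(3)=-66, f(4)=23, f(5)=-137, f(6)=-134, f(7)=-522, f(8)=-1061, f(9)=-2761, f(10)=-6466, f(11)=-15810, f(12)=-37969, f(13)=-91865, f(14)=-221582, f(15)=-535146, f(16)=-1291757, f(17)=-3118777, f(18)=-7529194; answer -7529194
Part III: A2 = -7529194; r = 32; cross terms: (7*-4 - 35*-28)=952, (35*16 - 23*-4)=652, (23*39 - 32*16)=385, (32*6 - -36*39)=1596, (-36*-28 - 7*6)=966; twice the area = |4551| = 4551; area = 4551/2; answer 4551/2
Part IV: A3 = 4551/2; threaded value p + q = 4553; m = -13; remainder = value at the root: 5*(-13)^2 - 1*(-13)^1 - 6 = (845) + (13) + (-6) = 852; answer 852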